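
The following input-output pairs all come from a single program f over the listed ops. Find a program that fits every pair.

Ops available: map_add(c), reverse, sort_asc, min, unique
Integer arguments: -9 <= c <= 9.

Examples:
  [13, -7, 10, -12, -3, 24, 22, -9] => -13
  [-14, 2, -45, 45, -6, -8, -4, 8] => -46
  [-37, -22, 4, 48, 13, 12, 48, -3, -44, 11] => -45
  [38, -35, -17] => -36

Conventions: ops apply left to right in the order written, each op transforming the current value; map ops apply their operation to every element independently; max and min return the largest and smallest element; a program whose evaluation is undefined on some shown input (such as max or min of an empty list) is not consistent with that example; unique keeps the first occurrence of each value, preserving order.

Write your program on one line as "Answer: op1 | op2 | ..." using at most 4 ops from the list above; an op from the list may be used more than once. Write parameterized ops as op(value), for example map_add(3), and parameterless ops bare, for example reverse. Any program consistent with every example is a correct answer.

sort_asc | map_add(6) | map_add(-7) | min

Check, running the answer program on each example:
  [13, -7, 10, -12, -3, 24, 22, -9] -> [-12, -9, -7, -3, 10, 13, 22, 24] -> [-6, -3, -1, 3, 16, 19, 28, 30] -> [-13, -10, -8, -4, 9, 12, 21, 23] -> -13
  [-14, 2, -45, 45, -6, -8, -4, 8] -> [-45, -14, -8, -6, -4, 2, 8, 45] -> [-39, -8, -2, 0, 2, 8, 14, 51] -> [-46, -15, -9, -7, -5, 1, 7, 44] -> -46
  [-37, -22, 4, 48, 13, 12, 48, -3, -44, 11] -> [-44, -37, -22, -3, 4, 11, 12, 13, 48, 48] -> [-38, -31, -16, 3, 10, 17, 18, 19, 54, 54] -> [-45, -38, -23, -4, 3, 10, 11, 12, 47, 47] -> -45
  [38, -35, -17] -> [-35, -17, 38] -> [-29, -11, 44] -> [-36, -18, 37] -> -36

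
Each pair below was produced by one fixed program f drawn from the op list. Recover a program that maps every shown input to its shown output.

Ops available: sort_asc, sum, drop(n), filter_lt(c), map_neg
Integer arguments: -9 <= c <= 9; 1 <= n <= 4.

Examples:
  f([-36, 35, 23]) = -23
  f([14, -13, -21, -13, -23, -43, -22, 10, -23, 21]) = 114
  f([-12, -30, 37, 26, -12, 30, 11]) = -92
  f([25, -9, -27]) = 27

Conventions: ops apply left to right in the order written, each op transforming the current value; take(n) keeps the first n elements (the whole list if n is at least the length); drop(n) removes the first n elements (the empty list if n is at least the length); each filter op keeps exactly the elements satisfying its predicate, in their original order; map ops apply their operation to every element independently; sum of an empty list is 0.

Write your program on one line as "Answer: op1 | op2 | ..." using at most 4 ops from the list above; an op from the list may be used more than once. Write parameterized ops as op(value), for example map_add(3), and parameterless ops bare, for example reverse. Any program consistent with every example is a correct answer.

drop(2) | map_neg | sum

Check, running the answer program on each example:
  [-36, 35, 23] -> [23] -> [-23] -> -23
  [14, -13, -21, -13, -23, -43, -22, 10, -23, 21] -> [-21, -13, -23, -43, -22, 10, -23, 21] -> [21, 13, 23, 43, 22, -10, 23, -21] -> 114
  [-12, -30, 37, 26, -12, 30, 11] -> [37, 26, -12, 30, 11] -> [-37, -26, 12, -30, -11] -> -92
  [25, -9, -27] -> [-27] -> [27] -> 27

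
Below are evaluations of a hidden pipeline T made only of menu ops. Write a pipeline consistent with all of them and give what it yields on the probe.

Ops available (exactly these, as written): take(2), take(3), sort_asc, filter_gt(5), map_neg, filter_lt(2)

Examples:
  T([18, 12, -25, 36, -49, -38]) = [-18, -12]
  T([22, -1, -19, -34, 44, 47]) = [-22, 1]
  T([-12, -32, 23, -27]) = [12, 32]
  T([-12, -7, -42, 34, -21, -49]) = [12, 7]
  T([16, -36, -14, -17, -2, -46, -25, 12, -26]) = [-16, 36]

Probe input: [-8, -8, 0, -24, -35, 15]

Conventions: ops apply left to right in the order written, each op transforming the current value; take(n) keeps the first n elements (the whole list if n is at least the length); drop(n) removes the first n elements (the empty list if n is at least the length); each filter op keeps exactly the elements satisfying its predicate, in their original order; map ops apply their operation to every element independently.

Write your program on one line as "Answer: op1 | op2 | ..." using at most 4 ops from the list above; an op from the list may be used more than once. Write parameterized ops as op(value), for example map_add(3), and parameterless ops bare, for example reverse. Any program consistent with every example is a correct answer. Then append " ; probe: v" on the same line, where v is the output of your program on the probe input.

map_neg | take(3) | take(2) ; probe: [8, 8]

Check, running the answer program on each example:
  [18, 12, -25, 36, -49, -38] -> [-18, -12, 25, -36, 49, 38] -> [-18, -12, 25] -> [-18, -12]
  [22, -1, -19, -34, 44, 47] -> [-22, 1, 19, 34, -44, -47] -> [-22, 1, 19] -> [-22, 1]
  [-12, -32, 23, -27] -> [12, 32, -23, 27] -> [12, 32, -23] -> [12, 32]
  [-12, -7, -42, 34, -21, -49] -> [12, 7, 42, -34, 21, 49] -> [12, 7, 42] -> [12, 7]
  [16, -36, -14, -17, -2, -46, -25, 12, -26] -> [-16, 36, 14, 17, 2, 46, 25, -12, 26] -> [-16, 36, 14] -> [-16, 36]
  probe: [-8, -8, 0, -24, -35, 15] -> [8, 8, 0, 24, 35, -15] -> [8, 8, 0] -> [8, 8]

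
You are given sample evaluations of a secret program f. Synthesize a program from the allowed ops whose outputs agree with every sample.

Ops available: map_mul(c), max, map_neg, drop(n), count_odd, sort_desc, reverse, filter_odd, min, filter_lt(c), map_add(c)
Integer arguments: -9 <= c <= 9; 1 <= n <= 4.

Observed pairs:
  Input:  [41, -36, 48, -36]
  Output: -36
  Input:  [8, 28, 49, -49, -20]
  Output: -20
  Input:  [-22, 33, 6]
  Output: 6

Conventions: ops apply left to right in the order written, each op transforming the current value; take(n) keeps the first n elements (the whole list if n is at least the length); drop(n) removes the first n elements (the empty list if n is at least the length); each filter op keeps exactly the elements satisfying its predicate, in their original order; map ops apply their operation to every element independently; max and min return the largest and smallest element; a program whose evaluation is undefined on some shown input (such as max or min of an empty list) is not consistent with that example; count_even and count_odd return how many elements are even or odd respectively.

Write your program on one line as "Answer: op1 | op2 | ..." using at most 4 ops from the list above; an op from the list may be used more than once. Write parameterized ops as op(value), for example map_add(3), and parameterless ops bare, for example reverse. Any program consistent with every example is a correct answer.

drop(1) | reverse | filter_lt(8) | max

Check, running the answer program on each example:
  [41, -36, 48, -36] -> [-36, 48, -36] -> [-36, 48, -36] -> [-36, -36] -> -36
  [8, 28, 49, -49, -20] -> [28, 49, -49, -20] -> [-20, -49, 49, 28] -> [-20, -49] -> -20
  [-22, 33, 6] -> [33, 6] -> [6, 33] -> [6] -> 6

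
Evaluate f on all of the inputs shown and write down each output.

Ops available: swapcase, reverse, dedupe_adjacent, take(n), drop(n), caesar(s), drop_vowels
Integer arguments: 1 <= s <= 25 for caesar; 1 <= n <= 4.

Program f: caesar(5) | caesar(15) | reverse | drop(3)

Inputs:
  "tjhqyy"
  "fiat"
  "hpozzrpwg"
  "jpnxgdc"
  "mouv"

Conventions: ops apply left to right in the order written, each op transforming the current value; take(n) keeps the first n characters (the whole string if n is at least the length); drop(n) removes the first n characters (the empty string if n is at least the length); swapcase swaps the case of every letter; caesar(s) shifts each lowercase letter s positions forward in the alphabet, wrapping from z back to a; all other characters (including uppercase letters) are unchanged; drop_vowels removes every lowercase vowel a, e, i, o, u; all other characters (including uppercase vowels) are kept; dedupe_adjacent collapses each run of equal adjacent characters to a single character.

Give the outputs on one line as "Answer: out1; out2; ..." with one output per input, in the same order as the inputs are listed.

Execution, op by op:
  "tjhqyy" -> "yomvdd" -> "ndbkss" -> "sskbdn" -> "bdn"
  "fiat" -> "knfy" -> "zcun" -> "nucz" -> "z"
  "hpozzrpwg" -> "muteewubl" -> "bjittljqa" -> "aqjlttijb" -> "lttijb"
  "jpnxgdc" -> "ousclih" -> "djhraxw" -> "wxarhjd" -> "rhjd"
  "mouv" -> "rtza" -> "giop" -> "poig" -> "g"

"bdn"; "z"; "lttijb"; "rhjd"; "g"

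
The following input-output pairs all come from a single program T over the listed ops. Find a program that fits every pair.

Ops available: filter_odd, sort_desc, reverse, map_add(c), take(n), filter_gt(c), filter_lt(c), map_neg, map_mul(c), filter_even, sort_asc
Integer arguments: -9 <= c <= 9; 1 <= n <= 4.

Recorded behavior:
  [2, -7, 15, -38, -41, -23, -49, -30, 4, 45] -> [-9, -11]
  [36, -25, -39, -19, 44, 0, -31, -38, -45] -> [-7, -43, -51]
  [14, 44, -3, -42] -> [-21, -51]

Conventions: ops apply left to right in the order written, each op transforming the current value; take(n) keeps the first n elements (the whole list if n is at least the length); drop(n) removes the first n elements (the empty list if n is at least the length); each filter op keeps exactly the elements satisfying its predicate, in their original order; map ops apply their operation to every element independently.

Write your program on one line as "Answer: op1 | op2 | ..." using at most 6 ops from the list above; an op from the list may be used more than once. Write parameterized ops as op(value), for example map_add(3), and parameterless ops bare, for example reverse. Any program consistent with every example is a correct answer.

filter_gt(-3) | map_mul(-1) | map_add(-7) | filter_odd | sort_desc

Check, running the answer program on each example:
  [2, -7, 15, -38, -41, -23, -49, -30, 4, 45] -> [2, 15, 4, 45] -> [-2, -15, -4, -45] -> [-9, -22, -11, -52] -> [-9, -11] -> [-9, -11]
  [36, -25, -39, -19, 44, 0, -31, -38, -45] -> [36, 44, 0] -> [-36, -44, 0] -> [-43, -51, -7] -> [-43, -51, -7] -> [-7, -43, -51]
  [14, 44, -3, -42] -> [14, 44] -> [-14, -44] -> [-21, -51] -> [-21, -51] -> [-21, -51]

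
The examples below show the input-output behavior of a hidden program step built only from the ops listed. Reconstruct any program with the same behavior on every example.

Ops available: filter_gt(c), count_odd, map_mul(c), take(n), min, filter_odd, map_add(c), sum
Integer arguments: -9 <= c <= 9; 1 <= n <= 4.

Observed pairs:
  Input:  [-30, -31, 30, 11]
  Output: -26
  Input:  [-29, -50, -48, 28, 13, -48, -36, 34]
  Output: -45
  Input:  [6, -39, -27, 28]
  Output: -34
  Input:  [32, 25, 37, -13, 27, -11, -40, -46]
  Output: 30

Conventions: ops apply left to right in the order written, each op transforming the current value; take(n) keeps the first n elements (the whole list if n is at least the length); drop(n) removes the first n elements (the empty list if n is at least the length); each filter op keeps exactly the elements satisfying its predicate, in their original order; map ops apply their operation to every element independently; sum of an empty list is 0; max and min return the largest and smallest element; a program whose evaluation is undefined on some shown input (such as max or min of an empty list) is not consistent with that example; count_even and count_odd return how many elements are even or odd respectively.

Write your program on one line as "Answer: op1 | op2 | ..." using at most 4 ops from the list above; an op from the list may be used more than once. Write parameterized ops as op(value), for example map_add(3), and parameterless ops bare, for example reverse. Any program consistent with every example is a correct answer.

take(3) | map_add(5) | min

Check, running the answer program on each example:
  [-30, -31, 30, 11] -> [-30, -31, 30] -> [-25, -26, 35] -> -26
  [-29, -50, -48, 28, 13, -48, -36, 34] -> [-29, -50, -48] -> [-24, -45, -43] -> -45
  [6, -39, -27, 28] -> [6, -39, -27] -> [11, -34, -22] -> -34
  [32, 25, 37, -13, 27, -11, -40, -46] -> [32, 25, 37] -> [37, 30, 42] -> 30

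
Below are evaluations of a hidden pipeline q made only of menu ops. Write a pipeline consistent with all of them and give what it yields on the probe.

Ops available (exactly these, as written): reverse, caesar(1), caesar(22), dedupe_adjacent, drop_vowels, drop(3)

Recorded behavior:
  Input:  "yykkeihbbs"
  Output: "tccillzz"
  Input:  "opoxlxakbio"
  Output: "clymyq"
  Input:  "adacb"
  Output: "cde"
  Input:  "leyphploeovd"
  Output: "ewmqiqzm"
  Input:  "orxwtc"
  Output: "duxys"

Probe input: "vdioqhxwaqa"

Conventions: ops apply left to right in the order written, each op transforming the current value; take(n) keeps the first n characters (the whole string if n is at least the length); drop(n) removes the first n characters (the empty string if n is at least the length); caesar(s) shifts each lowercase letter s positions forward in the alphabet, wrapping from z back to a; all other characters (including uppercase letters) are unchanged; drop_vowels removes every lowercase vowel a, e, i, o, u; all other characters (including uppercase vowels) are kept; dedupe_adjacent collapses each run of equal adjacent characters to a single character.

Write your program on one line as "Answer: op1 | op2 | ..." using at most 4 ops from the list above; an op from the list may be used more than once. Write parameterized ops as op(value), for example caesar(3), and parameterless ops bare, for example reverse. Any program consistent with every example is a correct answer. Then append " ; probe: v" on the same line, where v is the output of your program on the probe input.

drop_vowels | reverse | caesar(1) ; probe: "rxyirew"

Check, running the answer program on each example:
  "yykkeihbbs" -> "yykkhbbs" -> "sbbhkkyy" -> "tccillzz"
  "opoxlxakbio" -> "pxlxkb" -> "bkxlxp" -> "clymyq"
  "adacb" -> "dcb" -> "bcd" -> "cde"
  "leyphploeovd" -> "lyphplvd" -> "dvlphpyl" -> "ewmqiqzm"
  "orxwtc" -> "rxwtc" -> "ctwxr" -> "duxys"
  probe: "vdioqhxwaqa" -> "vdqhxwq" -> "qwxhqdv" -> "rxyirew"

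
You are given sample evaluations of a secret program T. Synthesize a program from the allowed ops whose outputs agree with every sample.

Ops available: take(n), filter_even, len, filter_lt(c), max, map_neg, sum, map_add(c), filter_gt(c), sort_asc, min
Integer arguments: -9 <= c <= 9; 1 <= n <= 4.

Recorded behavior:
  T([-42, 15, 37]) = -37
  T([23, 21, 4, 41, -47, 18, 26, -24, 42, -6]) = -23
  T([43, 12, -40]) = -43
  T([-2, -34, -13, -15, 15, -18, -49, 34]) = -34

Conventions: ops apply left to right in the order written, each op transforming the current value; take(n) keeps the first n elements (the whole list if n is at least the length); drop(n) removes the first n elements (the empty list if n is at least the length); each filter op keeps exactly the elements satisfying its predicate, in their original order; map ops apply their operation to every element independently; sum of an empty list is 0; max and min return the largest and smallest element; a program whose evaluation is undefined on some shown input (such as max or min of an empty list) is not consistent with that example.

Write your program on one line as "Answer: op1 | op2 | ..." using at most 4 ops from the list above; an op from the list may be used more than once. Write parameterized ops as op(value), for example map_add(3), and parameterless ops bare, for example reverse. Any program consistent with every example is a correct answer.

filter_gt(0) | map_neg | take(3) | min

Check, running the answer program on each example:
  [-42, 15, 37] -> [15, 37] -> [-15, -37] -> [-15, -37] -> -37
  [23, 21, 4, 41, -47, 18, 26, -24, 42, -6] -> [23, 21, 4, 41, 18, 26, 42] -> [-23, -21, -4, -41, -18, -26, -42] -> [-23, -21, -4] -> -23
  [43, 12, -40] -> [43, 12] -> [-43, -12] -> [-43, -12] -> -43
  [-2, -34, -13, -15, 15, -18, -49, 34] -> [15, 34] -> [-15, -34] -> [-15, -34] -> -34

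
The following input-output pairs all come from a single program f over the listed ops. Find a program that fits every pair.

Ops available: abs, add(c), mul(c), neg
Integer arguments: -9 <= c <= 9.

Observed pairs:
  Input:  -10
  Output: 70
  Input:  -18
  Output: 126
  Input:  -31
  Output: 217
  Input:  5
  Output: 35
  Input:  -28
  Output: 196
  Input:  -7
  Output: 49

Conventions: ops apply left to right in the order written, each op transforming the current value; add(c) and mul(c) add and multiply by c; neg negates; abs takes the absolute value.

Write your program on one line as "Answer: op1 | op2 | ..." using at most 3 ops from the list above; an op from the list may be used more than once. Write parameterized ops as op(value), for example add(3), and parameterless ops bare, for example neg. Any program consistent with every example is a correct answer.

neg | mul(7) | abs

Check, running the answer program on each example:
  -10 -> 10 -> 70 -> 70
  -18 -> 18 -> 126 -> 126
  -31 -> 31 -> 217 -> 217
  5 -> -5 -> -35 -> 35
  -28 -> 28 -> 196 -> 196
  -7 -> 7 -> 49 -> 49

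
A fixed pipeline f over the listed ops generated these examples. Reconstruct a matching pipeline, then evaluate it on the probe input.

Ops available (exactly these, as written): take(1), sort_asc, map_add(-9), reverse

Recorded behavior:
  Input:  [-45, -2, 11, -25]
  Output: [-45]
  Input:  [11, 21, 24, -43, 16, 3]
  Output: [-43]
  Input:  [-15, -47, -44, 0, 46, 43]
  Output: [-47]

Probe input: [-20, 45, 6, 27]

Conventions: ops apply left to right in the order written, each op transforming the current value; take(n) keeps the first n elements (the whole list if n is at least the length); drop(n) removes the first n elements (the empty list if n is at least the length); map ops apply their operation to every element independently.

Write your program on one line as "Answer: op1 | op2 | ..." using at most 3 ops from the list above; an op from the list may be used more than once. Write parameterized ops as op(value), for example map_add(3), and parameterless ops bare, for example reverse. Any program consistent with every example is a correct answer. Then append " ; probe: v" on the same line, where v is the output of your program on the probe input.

sort_asc | take(1) ; probe: [-20]

Check, running the answer program on each example:
  [-45, -2, 11, -25] -> [-45, -25, -2, 11] -> [-45]
  [11, 21, 24, -43, 16, 3] -> [-43, 3, 11, 16, 21, 24] -> [-43]
  [-15, -47, -44, 0, 46, 43] -> [-47, -44, -15, 0, 43, 46] -> [-47]
  probe: [-20, 45, 6, 27] -> [-20, 6, 27, 45] -> [-20]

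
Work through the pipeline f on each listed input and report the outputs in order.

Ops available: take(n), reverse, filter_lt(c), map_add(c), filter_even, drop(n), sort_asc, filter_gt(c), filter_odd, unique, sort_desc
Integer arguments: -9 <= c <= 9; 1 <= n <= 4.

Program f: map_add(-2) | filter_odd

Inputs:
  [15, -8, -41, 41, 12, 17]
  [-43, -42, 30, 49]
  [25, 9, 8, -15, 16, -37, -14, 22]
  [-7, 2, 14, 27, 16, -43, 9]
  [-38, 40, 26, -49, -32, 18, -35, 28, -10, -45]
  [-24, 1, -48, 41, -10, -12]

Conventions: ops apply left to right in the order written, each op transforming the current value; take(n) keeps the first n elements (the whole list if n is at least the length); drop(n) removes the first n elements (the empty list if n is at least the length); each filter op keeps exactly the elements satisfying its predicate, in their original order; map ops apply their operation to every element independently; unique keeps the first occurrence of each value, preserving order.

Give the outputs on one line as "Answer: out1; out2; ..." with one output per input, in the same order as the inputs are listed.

Execution, op by op:
  [15, -8, -41, 41, 12, 17] -> [13, -10, -43, 39, 10, 15] -> [13, -43, 39, 15]
  [-43, -42, 30, 49] -> [-45, -44, 28, 47] -> [-45, 47]
  [25, 9, 8, -15, 16, -37, -14, 22] -> [23, 7, 6, -17, 14, -39, -16, 20] -> [23, 7, -17, -39]
  [-7, 2, 14, 27, 16, -43, 9] -> [-9, 0, 12, 25, 14, -45, 7] -> [-9, 25, -45, 7]
  [-38, 40, 26, -49, -32, 18, -35, 28, -10, -45] -> [-40, 38, 24, -51, -34, 16, -37, 26, -12, -47] -> [-51, -37, -47]
  [-24, 1, -48, 41, -10, -12] -> [-26, -1, -50, 39, -12, -14] -> [-1, 39]

[13, -43, 39, 15]; [-45, 47]; [23, 7, -17, -39]; [-9, 25, -45, 7]; [-51, -37, -47]; [-1, 39]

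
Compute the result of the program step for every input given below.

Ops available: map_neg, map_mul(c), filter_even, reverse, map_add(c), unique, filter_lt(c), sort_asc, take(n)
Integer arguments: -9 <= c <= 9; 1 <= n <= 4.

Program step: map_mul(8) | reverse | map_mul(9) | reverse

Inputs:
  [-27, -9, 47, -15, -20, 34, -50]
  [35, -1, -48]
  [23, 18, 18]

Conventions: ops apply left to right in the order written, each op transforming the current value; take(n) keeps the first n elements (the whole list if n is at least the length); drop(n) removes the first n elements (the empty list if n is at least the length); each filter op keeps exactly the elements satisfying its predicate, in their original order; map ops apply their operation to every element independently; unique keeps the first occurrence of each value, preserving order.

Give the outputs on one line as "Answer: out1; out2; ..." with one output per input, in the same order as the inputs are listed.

Execution, op by op:
  [-27, -9, 47, -15, -20, 34, -50] -> [-216, -72, 376, -120, -160, 272, -400] -> [-400, 272, -160, -120, 376, -72, -216] -> [-3600, 2448, -1440, -1080, 3384, -648, -1944] -> [-1944, -648, 3384, -1080, -1440, 2448, -3600]
  [35, -1, -48] -> [280, -8, -384] -> [-384, -8, 280] -> [-3456, -72, 2520] -> [2520, -72, -3456]
  [23, 18, 18] -> [184, 144, 144] -> [144, 144, 184] -> [1296, 1296, 1656] -> [1656, 1296, 1296]

[-1944, -648, 3384, -1080, -1440, 2448, -3600]; [2520, -72, -3456]; [1656, 1296, 1296]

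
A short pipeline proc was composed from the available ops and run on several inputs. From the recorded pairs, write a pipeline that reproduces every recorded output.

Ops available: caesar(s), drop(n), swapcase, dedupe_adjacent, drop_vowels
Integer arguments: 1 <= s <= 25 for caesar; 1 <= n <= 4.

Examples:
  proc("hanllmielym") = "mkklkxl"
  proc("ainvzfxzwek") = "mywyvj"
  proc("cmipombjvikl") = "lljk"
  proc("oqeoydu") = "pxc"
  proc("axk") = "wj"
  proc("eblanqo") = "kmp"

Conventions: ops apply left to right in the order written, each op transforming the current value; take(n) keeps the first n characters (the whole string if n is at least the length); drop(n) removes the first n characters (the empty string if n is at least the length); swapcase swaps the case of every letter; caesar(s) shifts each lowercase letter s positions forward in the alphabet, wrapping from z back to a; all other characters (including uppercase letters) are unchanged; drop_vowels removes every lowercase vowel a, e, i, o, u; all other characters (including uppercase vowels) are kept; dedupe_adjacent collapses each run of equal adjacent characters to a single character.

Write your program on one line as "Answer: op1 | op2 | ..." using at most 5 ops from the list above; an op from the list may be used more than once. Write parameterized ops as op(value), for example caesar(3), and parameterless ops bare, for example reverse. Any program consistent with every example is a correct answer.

drop(1) | drop_vowels | caesar(24) | caesar(1) | drop_vowels

Check, running the answer program on each example:
  "hanllmielym" -> "anllmielym" -> "nllmlym" -> "ljjkjwk" -> "mkklkxl" -> "mkklkxl"
  "ainvzfxzwek" -> "invzfxzwek" -> "nvzfxzwk" -> "ltxdvxui" -> "muyewyvj" -> "mywyvj"
  "cmipombjvikl" -> "mipombjvikl" -> "mpmbjvkl" -> "knkzhtij" -> "lolaiujk" -> "lljk"
  "oqeoydu" -> "qeoydu" -> "qyd" -> "owb" -> "pxc" -> "pxc"
  "axk" -> "xk" -> "xk" -> "vi" -> "wj" -> "wj"
  "eblanqo" -> "blanqo" -> "blnq" -> "zjlo" -> "akmp" -> "kmp"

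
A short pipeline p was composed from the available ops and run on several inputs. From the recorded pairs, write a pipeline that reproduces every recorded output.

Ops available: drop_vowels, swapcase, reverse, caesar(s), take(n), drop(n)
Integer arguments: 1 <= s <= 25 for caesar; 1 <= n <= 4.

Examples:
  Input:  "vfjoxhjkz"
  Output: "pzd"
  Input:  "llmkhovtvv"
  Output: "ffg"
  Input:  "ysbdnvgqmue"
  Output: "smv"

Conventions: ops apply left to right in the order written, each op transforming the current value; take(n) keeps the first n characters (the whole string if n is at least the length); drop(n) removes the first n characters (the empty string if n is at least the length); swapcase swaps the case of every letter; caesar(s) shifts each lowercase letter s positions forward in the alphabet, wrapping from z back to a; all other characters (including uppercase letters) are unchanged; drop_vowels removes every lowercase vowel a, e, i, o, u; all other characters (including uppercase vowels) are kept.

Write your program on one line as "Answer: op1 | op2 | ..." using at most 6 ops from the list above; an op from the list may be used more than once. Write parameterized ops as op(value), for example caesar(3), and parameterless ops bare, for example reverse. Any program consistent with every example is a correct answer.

take(4) | drop_vowels | caesar(5) | take(3) | caesar(15)

Check, running the answer program on each example:
  "vfjoxhjkz" -> "vfjo" -> "vfj" -> "ako" -> "ako" -> "pzd"
  "llmkhovtvv" -> "llmk" -> "llmk" -> "qqrp" -> "qqr" -> "ffg"
  "ysbdnvgqmue" -> "ysbd" -> "ysbd" -> "dxgi" -> "dxg" -> "smv"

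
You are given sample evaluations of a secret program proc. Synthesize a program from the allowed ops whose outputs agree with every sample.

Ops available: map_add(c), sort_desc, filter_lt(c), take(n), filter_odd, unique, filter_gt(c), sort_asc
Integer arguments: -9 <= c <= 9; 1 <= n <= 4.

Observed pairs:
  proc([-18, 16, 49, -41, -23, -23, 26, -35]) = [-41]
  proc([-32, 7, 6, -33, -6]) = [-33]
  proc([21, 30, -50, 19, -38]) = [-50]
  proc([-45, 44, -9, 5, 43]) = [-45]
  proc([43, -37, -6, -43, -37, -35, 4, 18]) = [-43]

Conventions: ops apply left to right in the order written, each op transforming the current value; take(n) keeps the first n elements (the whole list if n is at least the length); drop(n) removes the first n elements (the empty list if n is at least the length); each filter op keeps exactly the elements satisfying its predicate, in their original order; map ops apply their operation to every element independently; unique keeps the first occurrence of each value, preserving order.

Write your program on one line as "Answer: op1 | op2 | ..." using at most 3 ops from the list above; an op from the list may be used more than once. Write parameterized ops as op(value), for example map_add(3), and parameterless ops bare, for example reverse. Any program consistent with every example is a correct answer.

sort_asc | filter_lt(-2) | take(1)

Check, running the answer program on each example:
  [-18, 16, 49, -41, -23, -23, 26, -35] -> [-41, -35, -23, -23, -18, 16, 26, 49] -> [-41, -35, -23, -23, -18] -> [-41]
  [-32, 7, 6, -33, -6] -> [-33, -32, -6, 6, 7] -> [-33, -32, -6] -> [-33]
  [21, 30, -50, 19, -38] -> [-50, -38, 19, 21, 30] -> [-50, -38] -> [-50]
  [-45, 44, -9, 5, 43] -> [-45, -9, 5, 43, 44] -> [-45, -9] -> [-45]
  [43, -37, -6, -43, -37, -35, 4, 18] -> [-43, -37, -37, -35, -6, 4, 18, 43] -> [-43, -37, -37, -35, -6] -> [-43]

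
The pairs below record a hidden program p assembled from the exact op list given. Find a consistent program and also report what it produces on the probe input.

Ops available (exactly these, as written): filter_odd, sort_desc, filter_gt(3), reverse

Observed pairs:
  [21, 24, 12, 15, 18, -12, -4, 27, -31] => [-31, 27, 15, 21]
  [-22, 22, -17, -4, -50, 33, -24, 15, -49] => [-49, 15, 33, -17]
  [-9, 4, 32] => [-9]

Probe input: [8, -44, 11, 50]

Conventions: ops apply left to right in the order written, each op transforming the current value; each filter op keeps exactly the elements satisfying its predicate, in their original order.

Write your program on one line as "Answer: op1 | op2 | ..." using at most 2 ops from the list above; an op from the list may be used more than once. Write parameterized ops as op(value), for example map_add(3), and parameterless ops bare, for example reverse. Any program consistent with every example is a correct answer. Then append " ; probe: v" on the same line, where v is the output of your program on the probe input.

filter_odd | reverse ; probe: [11]

Check, running the answer program on each example:
  [21, 24, 12, 15, 18, -12, -4, 27, -31] -> [21, 15, 27, -31] -> [-31, 27, 15, 21]
  [-22, 22, -17, -4, -50, 33, -24, 15, -49] -> [-17, 33, 15, -49] -> [-49, 15, 33, -17]
  [-9, 4, 32] -> [-9] -> [-9]
  probe: [8, -44, 11, 50] -> [11] -> [11]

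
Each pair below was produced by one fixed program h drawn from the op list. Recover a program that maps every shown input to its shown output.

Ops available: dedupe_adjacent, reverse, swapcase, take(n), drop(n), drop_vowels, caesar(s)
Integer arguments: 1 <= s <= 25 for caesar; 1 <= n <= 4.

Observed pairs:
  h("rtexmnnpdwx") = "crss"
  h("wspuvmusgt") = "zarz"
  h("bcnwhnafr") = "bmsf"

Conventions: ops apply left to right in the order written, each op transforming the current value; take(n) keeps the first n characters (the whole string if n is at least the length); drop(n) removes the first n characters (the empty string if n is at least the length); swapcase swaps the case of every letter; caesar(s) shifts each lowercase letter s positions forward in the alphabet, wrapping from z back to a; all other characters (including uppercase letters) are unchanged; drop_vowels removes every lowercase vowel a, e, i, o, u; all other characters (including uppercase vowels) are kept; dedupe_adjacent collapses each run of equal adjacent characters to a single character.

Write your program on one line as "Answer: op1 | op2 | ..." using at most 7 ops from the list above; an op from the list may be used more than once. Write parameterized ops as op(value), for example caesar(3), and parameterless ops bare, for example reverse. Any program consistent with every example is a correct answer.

drop(3) | reverse | caesar(23) | caesar(8) | reverse | take(4)

Check, running the answer program on each example:
  "rtexmnnpdwx" -> "xmnnpdwx" -> "xwdpnnmx" -> "utamkkju" -> "cbiussrc" -> "crssuibc" -> "crss"
  "wspuvmusgt" -> "uvmusgt" -> "tgsumvu" -> "qdprjsr" -> "ylxzraz" -> "zarzxly" -> "zarz"
  "bcnwhnafr" -> "whnafr" -> "rfanhw" -> "ocxket" -> "wkfsmb" -> "bmsfkw" -> "bmsf"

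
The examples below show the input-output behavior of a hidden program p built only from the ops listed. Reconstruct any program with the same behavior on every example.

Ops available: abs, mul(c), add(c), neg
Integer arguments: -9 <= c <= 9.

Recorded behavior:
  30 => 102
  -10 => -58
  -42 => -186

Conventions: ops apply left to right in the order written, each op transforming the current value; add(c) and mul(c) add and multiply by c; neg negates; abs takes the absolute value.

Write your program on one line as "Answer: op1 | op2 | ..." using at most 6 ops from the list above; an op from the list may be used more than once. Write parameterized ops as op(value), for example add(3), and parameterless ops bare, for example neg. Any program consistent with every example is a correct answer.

add(-5) | neg | mul(-4) | neg | add(-2) | neg

Check, running the answer program on each example:
  30 -> 25 -> -25 -> 100 -> -100 -> -102 -> 102
  -10 -> -15 -> 15 -> -60 -> 60 -> 58 -> -58
  -42 -> -47 -> 47 -> -188 -> 188 -> 186 -> -186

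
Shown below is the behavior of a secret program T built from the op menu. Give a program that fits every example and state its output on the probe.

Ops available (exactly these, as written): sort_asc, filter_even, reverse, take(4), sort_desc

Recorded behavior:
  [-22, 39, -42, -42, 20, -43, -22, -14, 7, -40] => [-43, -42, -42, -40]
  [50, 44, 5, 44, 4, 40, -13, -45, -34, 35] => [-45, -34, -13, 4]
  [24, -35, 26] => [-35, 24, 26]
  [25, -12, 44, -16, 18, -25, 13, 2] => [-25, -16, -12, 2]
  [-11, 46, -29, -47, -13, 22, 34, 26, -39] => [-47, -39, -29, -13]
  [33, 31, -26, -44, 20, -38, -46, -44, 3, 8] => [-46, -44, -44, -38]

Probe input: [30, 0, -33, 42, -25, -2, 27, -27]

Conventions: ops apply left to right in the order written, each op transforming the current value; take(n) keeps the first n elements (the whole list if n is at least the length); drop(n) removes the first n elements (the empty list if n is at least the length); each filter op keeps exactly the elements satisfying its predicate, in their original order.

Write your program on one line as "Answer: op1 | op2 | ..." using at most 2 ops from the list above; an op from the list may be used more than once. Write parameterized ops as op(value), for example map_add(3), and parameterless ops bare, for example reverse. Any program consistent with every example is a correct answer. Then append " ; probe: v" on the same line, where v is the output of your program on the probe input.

sort_asc | take(4) ; probe: [-33, -27, -25, -2]

Check, running the answer program on each example:
  [-22, 39, -42, -42, 20, -43, -22, -14, 7, -40] -> [-43, -42, -42, -40, -22, -22, -14, 7, 20, 39] -> [-43, -42, -42, -40]
  [50, 44, 5, 44, 4, 40, -13, -45, -34, 35] -> [-45, -34, -13, 4, 5, 35, 40, 44, 44, 50] -> [-45, -34, -13, 4]
  [24, -35, 26] -> [-35, 24, 26] -> [-35, 24, 26]
  [25, -12, 44, -16, 18, -25, 13, 2] -> [-25, -16, -12, 2, 13, 18, 25, 44] -> [-25, -16, -12, 2]
  [-11, 46, -29, -47, -13, 22, 34, 26, -39] -> [-47, -39, -29, -13, -11, 22, 26, 34, 46] -> [-47, -39, -29, -13]
  [33, 31, -26, -44, 20, -38, -46, -44, 3, 8] -> [-46, -44, -44, -38, -26, 3, 8, 20, 31, 33] -> [-46, -44, -44, -38]
  probe: [30, 0, -33, 42, -25, -2, 27, -27] -> [-33, -27, -25, -2, 0, 27, 30, 42] -> [-33, -27, -25, -2]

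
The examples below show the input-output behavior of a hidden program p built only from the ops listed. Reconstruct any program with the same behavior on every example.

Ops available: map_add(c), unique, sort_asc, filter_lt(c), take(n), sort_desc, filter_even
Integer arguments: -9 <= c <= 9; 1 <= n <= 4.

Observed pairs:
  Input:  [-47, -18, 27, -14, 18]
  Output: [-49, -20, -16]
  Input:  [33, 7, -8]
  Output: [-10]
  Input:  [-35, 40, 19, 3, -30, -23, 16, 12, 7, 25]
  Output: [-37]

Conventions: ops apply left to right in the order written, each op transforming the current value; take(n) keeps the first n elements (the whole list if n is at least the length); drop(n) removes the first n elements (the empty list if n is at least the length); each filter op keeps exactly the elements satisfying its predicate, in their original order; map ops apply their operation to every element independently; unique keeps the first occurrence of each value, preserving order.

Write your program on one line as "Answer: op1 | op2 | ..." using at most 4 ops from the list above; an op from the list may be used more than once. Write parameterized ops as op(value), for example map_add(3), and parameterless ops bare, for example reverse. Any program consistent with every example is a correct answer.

take(4) | sort_asc | map_add(-2) | filter_lt(-3)

Check, running the answer program on each example:
  [-47, -18, 27, -14, 18] -> [-47, -18, 27, -14] -> [-47, -18, -14, 27] -> [-49, -20, -16, 25] -> [-49, -20, -16]
  [33, 7, -8] -> [33, 7, -8] -> [-8, 7, 33] -> [-10, 5, 31] -> [-10]
  [-35, 40, 19, 3, -30, -23, 16, 12, 7, 25] -> [-35, 40, 19, 3] -> [-35, 3, 19, 40] -> [-37, 1, 17, 38] -> [-37]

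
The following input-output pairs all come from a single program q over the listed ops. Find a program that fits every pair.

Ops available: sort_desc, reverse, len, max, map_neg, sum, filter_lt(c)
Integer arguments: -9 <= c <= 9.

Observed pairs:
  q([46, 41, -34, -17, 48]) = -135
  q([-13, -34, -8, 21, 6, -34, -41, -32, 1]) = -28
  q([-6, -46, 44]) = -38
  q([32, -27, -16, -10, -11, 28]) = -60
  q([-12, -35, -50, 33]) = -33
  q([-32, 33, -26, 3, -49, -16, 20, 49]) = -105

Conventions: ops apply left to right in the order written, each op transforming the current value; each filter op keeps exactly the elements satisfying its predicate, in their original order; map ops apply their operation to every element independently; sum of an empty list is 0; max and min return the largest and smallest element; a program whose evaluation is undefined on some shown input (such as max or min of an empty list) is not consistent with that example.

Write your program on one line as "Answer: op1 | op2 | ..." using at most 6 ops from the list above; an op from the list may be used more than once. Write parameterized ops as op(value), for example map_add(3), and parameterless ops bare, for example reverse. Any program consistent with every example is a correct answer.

reverse | map_neg | filter_lt(7) | reverse | sum

Check, running the answer program on each example:
  [46, 41, -34, -17, 48] -> [48, -17, -34, 41, 46] -> [-48, 17, 34, -41, -46] -> [-48, -41, -46] -> [-46, -41, -48] -> -135
  [-13, -34, -8, 21, 6, -34, -41, -32, 1] -> [1, -32, -41, -34, 6, 21, -8, -34, -13] -> [-1, 32, 41, 34, -6, -21, 8, 34, 13] -> [-1, -6, -21] -> [-21, -6, -1] -> -28
  [-6, -46, 44] -> [44, -46, -6] -> [-44, 46, 6] -> [-44, 6] -> [6, -44] -> -38
  [32, -27, -16, -10, -11, 28] -> [28, -11, -10, -16, -27, 32] -> [-28, 11, 10, 16, 27, -32] -> [-28, -32] -> [-32, -28] -> -60
  [-12, -35, -50, 33] -> [33, -50, -35, -12] -> [-33, 50, 35, 12] -> [-33] -> [-33] -> -33
  [-32, 33, -26, 3, -49, -16, 20, 49] -> [49, 20, -16, -49, 3, -26, 33, -32] -> [-49, -20, 16, 49, -3, 26, -33, 32] -> [-49, -20, -3, -33] -> [-33, -3, -20, -49] -> -105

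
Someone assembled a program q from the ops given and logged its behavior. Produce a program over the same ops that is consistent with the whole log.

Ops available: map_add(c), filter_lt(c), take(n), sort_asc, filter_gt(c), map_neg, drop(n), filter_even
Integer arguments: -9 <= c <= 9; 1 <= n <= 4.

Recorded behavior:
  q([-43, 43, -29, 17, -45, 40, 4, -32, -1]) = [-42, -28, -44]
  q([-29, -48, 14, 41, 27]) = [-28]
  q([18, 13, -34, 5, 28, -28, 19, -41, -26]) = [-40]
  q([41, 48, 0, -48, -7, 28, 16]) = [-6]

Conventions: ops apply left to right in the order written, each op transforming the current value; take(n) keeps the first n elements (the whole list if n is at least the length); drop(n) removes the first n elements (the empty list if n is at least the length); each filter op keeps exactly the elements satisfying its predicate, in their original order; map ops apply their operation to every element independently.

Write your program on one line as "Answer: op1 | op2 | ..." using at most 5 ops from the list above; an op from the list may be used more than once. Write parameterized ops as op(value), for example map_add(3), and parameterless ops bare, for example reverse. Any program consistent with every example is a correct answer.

map_add(3) | filter_even | filter_lt(-2) | map_add(-2)

Check, running the answer program on each example:
  [-43, 43, -29, 17, -45, 40, 4, -32, -1] -> [-40, 46, -26, 20, -42, 43, 7, -29, 2] -> [-40, 46, -26, 20, -42, 2] -> [-40, -26, -42] -> [-42, -28, -44]
  [-29, -48, 14, 41, 27] -> [-26, -45, 17, 44, 30] -> [-26, 44, 30] -> [-26] -> [-28]
  [18, 13, -34, 5, 28, -28, 19, -41, -26] -> [21, 16, -31, 8, 31, -25, 22, -38, -23] -> [16, 8, 22, -38] -> [-38] -> [-40]
  [41, 48, 0, -48, -7, 28, 16] -> [44, 51, 3, -45, -4, 31, 19] -> [44, -4] -> [-4] -> [-6]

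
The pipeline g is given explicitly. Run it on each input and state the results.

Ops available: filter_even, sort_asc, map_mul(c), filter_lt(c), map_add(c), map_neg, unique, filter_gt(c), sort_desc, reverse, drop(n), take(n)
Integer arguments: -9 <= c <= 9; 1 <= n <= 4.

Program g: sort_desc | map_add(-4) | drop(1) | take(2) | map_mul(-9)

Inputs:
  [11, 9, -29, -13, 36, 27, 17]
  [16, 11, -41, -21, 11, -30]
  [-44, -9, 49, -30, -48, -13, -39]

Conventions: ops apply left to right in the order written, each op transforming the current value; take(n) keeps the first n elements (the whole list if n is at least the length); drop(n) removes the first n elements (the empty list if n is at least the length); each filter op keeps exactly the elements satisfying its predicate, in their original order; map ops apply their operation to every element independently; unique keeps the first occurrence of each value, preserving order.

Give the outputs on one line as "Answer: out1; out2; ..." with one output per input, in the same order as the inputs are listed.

Execution, op by op:
  [11, 9, -29, -13, 36, 27, 17] -> [36, 27, 17, 11, 9, -13, -29] -> [32, 23, 13, 7, 5, -17, -33] -> [23, 13, 7, 5, -17, -33] -> [23, 13] -> [-207, -117]
  [16, 11, -41, -21, 11, -30] -> [16, 11, 11, -21, -30, -41] -> [12, 7, 7, -25, -34, -45] -> [7, 7, -25, -34, -45] -> [7, 7] -> [-63, -63]
  [-44, -9, 49, -30, -48, -13, -39] -> [49, -9, -13, -30, -39, -44, -48] -> [45, -13, -17, -34, -43, -48, -52] -> [-13, -17, -34, -43, -48, -52] -> [-13, -17] -> [117, 153]

[-207, -117]; [-63, -63]; [117, 153]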